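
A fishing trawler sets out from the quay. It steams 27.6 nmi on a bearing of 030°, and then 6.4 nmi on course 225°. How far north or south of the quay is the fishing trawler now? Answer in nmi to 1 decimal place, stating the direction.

Leg 1 (030°, 27.6 nmi): east 27.6 sin 30° = 13.80, north 27.6 cos 30° = 23.90
Leg 2 (225°, 6.4 nmi): east 6.4 sin 225° = -4.53, north 6.4 cos 225° = -4.53
Net north component: 19.38 nmi.

19.4 nmi north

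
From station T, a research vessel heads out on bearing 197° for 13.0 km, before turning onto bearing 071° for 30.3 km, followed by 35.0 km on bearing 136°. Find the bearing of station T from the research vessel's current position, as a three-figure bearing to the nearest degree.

Leg 1 (197°, 13.0 km): east 13.0 sin 197° = -3.80, north 13.0 cos 197° = -12.43
Leg 2 (071°, 30.3 km): east 30.3 sin 71° = 28.65, north 30.3 cos 71° = 9.86
Leg 3 (136°, 35.0 km): east 35.0 sin 136° = 24.31, north 35.0 cos 136° = -25.18
Net displacement: 49.16 east, -27.74 north. Direction back to start is (-49.16, 27.74): bearing = atan2(-49.16, 27.74) mod 360° = 299.44° ≈ 299°.

299°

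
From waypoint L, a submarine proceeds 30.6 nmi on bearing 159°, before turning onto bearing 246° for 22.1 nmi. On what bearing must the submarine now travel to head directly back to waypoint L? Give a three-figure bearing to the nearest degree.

Leg 1 (159°, 30.6 nmi): east 30.6 sin 159° = 10.97, north 30.6 cos 159° = -28.57
Leg 2 (246°, 22.1 nmi): east 22.1 sin 246° = -20.19, north 22.1 cos 246° = -8.99
Net displacement: -9.22 east, -37.56 north. Direction back to start is (9.22, 37.56): bearing = atan2(9.22, 37.56) mod 360° = 13.80° ≈ 014°.

014°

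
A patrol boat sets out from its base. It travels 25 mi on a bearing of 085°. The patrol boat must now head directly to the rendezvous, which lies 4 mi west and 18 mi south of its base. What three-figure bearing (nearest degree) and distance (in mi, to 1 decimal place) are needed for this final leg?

Leg 1 (085°, 25 mi): east 25 sin 85° = 24.90, north 25 cos 85° = 2.18
Current position: (24.90, 2.18). Target: (-4, -18). Remaining: Δeast = -28.90, Δnorth = -20.18.
Bearing = atan2(-28.90, -20.18) mod 360° = 235.08°; distance = √((-28.90)² + (-20.18)²) = 35.252 mi.

235°, 35.3 mi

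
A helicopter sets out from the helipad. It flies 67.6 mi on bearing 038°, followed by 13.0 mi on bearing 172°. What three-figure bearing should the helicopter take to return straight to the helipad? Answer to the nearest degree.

227°

Leg 1 (038°, 67.6 mi): east 67.6 sin 38° = 41.62, north 67.6 cos 38° = 53.27
Leg 2 (172°, 13.0 mi): east 13.0 sin 172° = 1.81, north 13.0 cos 172° = -12.87
Net displacement: 43.43 east, 40.40 north. Direction back to start is (-43.43, -40.40): bearing = atan2(-43.43, -40.40) mod 360° = 227.07° ≈ 227°.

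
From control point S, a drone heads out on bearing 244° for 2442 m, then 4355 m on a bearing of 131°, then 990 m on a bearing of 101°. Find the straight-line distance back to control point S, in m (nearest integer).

Leg 1 (244°, 2442 m): east 2442 sin 244° = -2194.86, north 2442 cos 244° = -1070.50
Leg 2 (131°, 4355 m): east 4355 sin 131° = 3286.76, north 4355 cos 131° = -2857.14
Leg 3 (101°, 990 m): east 990 sin 101° = 971.81, north 990 cos 101° = -188.90
Net: 2063.72 east, -4116.54 north. Distance = √((2063.72)² + (-4116.54)²) = 4604.870 m.

4605 m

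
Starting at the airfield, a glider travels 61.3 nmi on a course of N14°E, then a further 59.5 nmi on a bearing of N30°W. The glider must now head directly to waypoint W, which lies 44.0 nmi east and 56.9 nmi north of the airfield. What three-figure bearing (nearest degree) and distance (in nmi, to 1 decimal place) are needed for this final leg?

133°, 80.0 nmi

Leg 1 (N14°E, 61.3 nmi): east 61.3 sin 14° = 14.83, north 61.3 cos 14° = 59.48
Leg 2 (N30°W, 59.5 nmi): east 59.5 sin 330° = -29.75, north 59.5 cos 330° = 51.53
Current position: (-14.92, 111.01). Target: (44.0, 56.9). Remaining: Δeast = 58.92, Δnorth = -54.11.
Bearing = atan2(58.92, -54.11) mod 360° = 132.56°; distance = √((58.92)² + (-54.11)²) = 79.995 nmi.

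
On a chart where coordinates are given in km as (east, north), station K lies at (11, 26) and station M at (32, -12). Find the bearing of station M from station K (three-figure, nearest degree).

151°

Δeast = 32 − 11 = 21.00; Δnorth = -12 − 26 = -38.00.
Bearing = atan2(Δeast, Δnorth) mod 360° = 151.07° ≈ 151°.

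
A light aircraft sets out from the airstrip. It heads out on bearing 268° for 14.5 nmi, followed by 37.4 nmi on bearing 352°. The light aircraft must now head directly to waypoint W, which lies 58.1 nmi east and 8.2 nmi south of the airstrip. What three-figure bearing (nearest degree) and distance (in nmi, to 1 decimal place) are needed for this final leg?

120°, 89.7 nmi

Leg 1 (268°, 14.5 nmi): east 14.5 sin 268° = -14.49, north 14.5 cos 268° = -0.51
Leg 2 (352°, 37.4 nmi): east 37.4 sin 352° = -5.21, north 37.4 cos 352° = 37.04
Current position: (-19.70, 36.53). Target: (58.1, -8.2). Remaining: Δeast = 77.80, Δnorth = -44.73.
Bearing = atan2(77.80, -44.73) mod 360° = 119.90°; distance = √((77.80)² + (-44.73)²) = 89.739 nmi.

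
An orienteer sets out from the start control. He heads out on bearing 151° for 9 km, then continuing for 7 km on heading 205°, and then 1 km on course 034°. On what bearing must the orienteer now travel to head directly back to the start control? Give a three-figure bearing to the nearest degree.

Leg 1 (151°, 9 km): east 9 sin 151° = 4.36, north 9 cos 151° = -7.87
Leg 2 (205°, 7 km): east 7 sin 205° = -2.96, north 7 cos 205° = -6.34
Leg 3 (034°, 1 km): east 1 sin 34° = 0.56, north 1 cos 34° = 0.83
Net displacement: 1.96 east, -13.39 north. Direction back to start is (-1.96, 13.39): bearing = atan2(-1.96, 13.39) mod 360° = 351.65° ≈ 352°.

352°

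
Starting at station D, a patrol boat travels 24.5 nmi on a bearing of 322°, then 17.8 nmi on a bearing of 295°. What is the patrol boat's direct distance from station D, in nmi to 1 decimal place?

41.2 nmi

Leg 1 (322°, 24.5 nmi): east 24.5 sin 322° = -15.08, north 24.5 cos 322° = 19.31
Leg 2 (295°, 17.8 nmi): east 17.8 sin 295° = -16.13, north 17.8 cos 295° = 7.52
Net: -31.22 east, 26.83 north. Distance = √((-31.22)² + (26.83)²) = 41.161 nmi.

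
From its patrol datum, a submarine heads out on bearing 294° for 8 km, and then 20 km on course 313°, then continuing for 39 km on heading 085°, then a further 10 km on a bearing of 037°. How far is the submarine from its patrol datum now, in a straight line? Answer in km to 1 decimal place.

36.4 km

Leg 1 (294°, 8 km): east 8 sin 294° = -7.31, north 8 cos 294° = 3.25
Leg 2 (313°, 20 km): east 20 sin 313° = -14.63, north 20 cos 313° = 13.64
Leg 3 (085°, 39 km): east 39 sin 85° = 38.85, north 39 cos 85° = 3.40
Leg 4 (037°, 10 km): east 10 sin 37° = 6.02, north 10 cos 37° = 7.99
Net: 22.93 east, 28.28 north. Distance = √((22.93)² + (28.28)²) = 36.410 km.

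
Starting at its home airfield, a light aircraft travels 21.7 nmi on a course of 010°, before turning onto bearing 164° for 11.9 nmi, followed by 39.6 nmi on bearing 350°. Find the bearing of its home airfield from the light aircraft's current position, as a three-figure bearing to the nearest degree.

Leg 1 (010°, 21.7 nmi): east 21.7 sin 10° = 3.77, north 21.7 cos 10° = 21.37
Leg 2 (164°, 11.9 nmi): east 11.9 sin 164° = 3.28, north 11.9 cos 164° = -11.44
Leg 3 (350°, 39.6 nmi): east 39.6 sin 350° = -6.88, north 39.6 cos 350° = 39.00
Net displacement: 0.17 east, 48.93 north. Direction back to start is (-0.17, -48.93): bearing = atan2(-0.17, -48.93) mod 360° = 180.20° ≈ 180°.

180°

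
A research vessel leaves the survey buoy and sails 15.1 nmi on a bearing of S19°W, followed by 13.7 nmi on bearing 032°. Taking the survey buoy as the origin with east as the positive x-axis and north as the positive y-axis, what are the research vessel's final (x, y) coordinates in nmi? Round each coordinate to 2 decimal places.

Leg 1 (S19°W, 15.1 nmi): east 15.1 sin 199° = -4.92, north 15.1 cos 199° = -14.28
Leg 2 (032°, 13.7 nmi): east 13.7 sin 32° = 7.26, north 13.7 cos 32° = 11.62
Summing: 2.34 nmi east, -2.66 nmi north → (2.34, -2.66).

(2.34, -2.66)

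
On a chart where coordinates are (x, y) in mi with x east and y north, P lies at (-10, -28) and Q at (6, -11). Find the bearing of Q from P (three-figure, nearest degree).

Δeast = 6 − -10 = 16.00; Δnorth = -11 − -28 = 17.00.
Bearing = atan2(Δeast, Δnorth) mod 360° = 43.26° ≈ 043°.

043°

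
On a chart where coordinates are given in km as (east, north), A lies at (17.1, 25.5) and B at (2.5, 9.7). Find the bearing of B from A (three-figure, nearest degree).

223°

Δeast = 2.5 − 17.1 = -14.60; Δnorth = 9.7 − 25.5 = -15.80.
Bearing = atan2(Δeast, Δnorth) mod 360° = 222.74° ≈ 223°.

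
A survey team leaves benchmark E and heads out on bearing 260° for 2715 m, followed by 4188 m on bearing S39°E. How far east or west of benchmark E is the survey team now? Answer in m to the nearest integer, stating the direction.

38 m west

Leg 1 (260°, 2715 m): east 2715 sin 260° = -2673.75, north 2715 cos 260° = -471.45
Leg 2 (S39°E, 4188 m): east 4188 sin 141° = 2635.59, north 4188 cos 141° = -3254.69
Net east component: -38.16 m.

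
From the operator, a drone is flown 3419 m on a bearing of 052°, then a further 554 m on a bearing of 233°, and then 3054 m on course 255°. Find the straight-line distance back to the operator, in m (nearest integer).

1204 m

Leg 1 (052°, 3419 m): east 3419 sin 52° = 2694.21, north 3419 cos 52° = 2104.95
Leg 2 (233°, 554 m): east 554 sin 233° = -442.44, north 554 cos 233° = -333.41
Leg 3 (255°, 3054 m): east 3054 sin 255° = -2949.94, north 3054 cos 255° = -790.43
Net: -698.17 east, 981.11 north. Distance = √((-698.17)² + (981.11)²) = 1204.167 m.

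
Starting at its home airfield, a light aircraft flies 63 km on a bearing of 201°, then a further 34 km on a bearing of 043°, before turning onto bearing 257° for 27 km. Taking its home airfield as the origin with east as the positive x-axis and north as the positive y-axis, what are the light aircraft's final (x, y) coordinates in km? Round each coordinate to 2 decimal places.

(-25.70, -40.02)

Leg 1 (201°, 63 km): east 63 sin 201° = -22.58, north 63 cos 201° = -58.82
Leg 2 (043°, 34 km): east 34 sin 43° = 23.19, north 34 cos 43° = 24.87
Leg 3 (257°, 27 km): east 27 sin 257° = -26.31, north 27 cos 257° = -6.07
Summing: -25.70 km east, -40.02 km north → (-25.70, -40.02).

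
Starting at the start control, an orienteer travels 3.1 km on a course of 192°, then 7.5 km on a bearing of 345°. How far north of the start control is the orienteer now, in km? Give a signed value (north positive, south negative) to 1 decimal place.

Leg 1 (192°, 3.1 km): east 3.1 sin 192° = -0.64, north 3.1 cos 192° = -3.03
Leg 2 (345°, 7.5 km): east 7.5 sin 345° = -1.94, north 7.5 cos 345° = 7.24
Net north component: 4.21 km.

4.2 km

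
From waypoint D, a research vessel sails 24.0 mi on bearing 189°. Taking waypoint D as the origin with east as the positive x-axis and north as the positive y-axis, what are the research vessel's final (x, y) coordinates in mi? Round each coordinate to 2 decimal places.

(-3.75, -23.70)

Leg 1 (189°, 24.0 mi): east 24.0 sin 189° = -3.75, north 24.0 cos 189° = -23.70
Summing: -3.75 mi east, -23.70 mi north → (-3.75, -23.70).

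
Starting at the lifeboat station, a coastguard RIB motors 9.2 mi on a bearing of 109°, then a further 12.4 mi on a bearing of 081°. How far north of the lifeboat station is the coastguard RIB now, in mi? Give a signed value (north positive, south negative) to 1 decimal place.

-1.1 mi

Leg 1 (109°, 9.2 mi): east 9.2 sin 109° = 8.70, north 9.2 cos 109° = -3.00
Leg 2 (081°, 12.4 mi): east 12.4 sin 81° = 12.25, north 12.4 cos 81° = 1.94
Net north component: -1.06 mi.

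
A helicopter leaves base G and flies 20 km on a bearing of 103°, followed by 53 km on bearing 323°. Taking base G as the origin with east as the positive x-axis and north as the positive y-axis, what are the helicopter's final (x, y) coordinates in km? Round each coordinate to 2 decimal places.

Leg 1 (103°, 20 km): east 20 sin 103° = 19.49, north 20 cos 103° = -4.50
Leg 2 (323°, 53 km): east 53 sin 323° = -31.90, north 53 cos 323° = 42.33
Summing: -12.41 km east, 37.83 km north → (-12.41, 37.83).

(-12.41, 37.83)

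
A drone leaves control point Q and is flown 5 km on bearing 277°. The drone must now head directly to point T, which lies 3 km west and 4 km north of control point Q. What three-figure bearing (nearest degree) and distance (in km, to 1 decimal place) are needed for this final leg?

Leg 1 (277°, 5 km): east 5 sin 277° = -4.96, north 5 cos 277° = 0.61
Current position: (-4.96, 0.61). Target: (-3, 4). Remaining: Δeast = 1.96, Δnorth = 3.39.
Bearing = atan2(1.96, 3.39) mod 360° = 30.07°; distance = √((1.96)² + (3.39)²) = 3.918 km.

030°, 3.9 km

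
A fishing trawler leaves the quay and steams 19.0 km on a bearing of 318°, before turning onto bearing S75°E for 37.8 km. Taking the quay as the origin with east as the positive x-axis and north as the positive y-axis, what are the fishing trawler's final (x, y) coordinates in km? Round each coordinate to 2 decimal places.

(23.80, 4.34)

Leg 1 (318°, 19.0 km): east 19.0 sin 318° = -12.71, north 19.0 cos 318° = 14.12
Leg 2 (S75°E, 37.8 km): east 37.8 sin 105° = 36.51, north 37.8 cos 105° = -9.78
Summing: 23.80 km east, 4.34 km north → (23.80, 4.34).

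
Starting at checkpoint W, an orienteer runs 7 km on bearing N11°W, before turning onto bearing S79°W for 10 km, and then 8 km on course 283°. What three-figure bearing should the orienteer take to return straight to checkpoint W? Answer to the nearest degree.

110°

Leg 1 (N11°W, 7 km): east 7 sin 349° = -1.34, north 7 cos 349° = 6.87
Leg 2 (S79°W, 10 km): east 10 sin 259° = -9.82, north 10 cos 259° = -1.91
Leg 3 (283°, 8 km): east 8 sin 283° = -7.79, north 8 cos 283° = 1.80
Net displacement: -18.95 east, 6.76 north. Direction back to start is (18.95, -6.76): bearing = atan2(18.95, -6.76) mod 360° = 109.64° ≈ 110°.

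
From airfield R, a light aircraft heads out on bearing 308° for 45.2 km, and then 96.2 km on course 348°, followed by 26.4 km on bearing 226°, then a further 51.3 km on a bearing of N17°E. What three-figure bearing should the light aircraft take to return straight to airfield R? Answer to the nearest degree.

Leg 1 (308°, 45.2 km): east 45.2 sin 308° = -35.62, north 45.2 cos 308° = 27.83
Leg 2 (348°, 96.2 km): east 96.2 sin 348° = -20.00, north 96.2 cos 348° = 94.10
Leg 3 (226°, 26.4 km): east 26.4 sin 226° = -18.99, north 26.4 cos 226° = -18.34
Leg 4 (N17°E, 51.3 km): east 51.3 sin 17° = 15.00, north 51.3 cos 17° = 49.06
Net displacement: -59.61 east, 152.65 north. Direction back to start is (59.61, -152.65): bearing = atan2(59.61, -152.65) mod 360° = 158.67° ≈ 159°.

159°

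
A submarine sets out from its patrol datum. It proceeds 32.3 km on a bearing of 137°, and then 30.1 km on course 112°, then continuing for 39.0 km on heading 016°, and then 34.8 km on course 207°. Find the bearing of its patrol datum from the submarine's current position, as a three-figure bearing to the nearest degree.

Leg 1 (137°, 32.3 km): east 32.3 sin 137° = 22.03, north 32.3 cos 137° = -23.62
Leg 2 (112°, 30.1 km): east 30.1 sin 112° = 27.91, north 30.1 cos 112° = -11.28
Leg 3 (016°, 39.0 km): east 39.0 sin 16° = 10.75, north 39.0 cos 16° = 37.49
Leg 4 (207°, 34.8 km): east 34.8 sin 207° = -15.80, north 34.8 cos 207° = -31.01
Net displacement: 44.89 east, -28.42 north. Direction back to start is (-44.89, 28.42): bearing = atan2(-44.89, 28.42) mod 360° = 302.34° ≈ 302°.

302°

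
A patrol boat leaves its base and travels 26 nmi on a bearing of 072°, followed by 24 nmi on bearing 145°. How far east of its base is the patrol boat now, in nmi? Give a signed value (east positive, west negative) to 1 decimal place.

Leg 1 (072°, 26 nmi): east 26 sin 72° = 24.73, north 26 cos 72° = 8.03
Leg 2 (145°, 24 nmi): east 24 sin 145° = 13.77, north 24 cos 145° = -19.66
Net east component: 38.49 nmi.

38.5 nmi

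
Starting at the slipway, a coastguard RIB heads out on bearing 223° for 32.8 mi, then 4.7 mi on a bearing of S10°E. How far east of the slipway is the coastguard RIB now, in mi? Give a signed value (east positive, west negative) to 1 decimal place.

-21.6 mi

Leg 1 (223°, 32.8 mi): east 32.8 sin 223° = -22.37, north 32.8 cos 223° = -23.99
Leg 2 (S10°E, 4.7 mi): east 4.7 sin 170° = 0.82, north 4.7 cos 170° = -4.63
Net east component: -21.55 mi.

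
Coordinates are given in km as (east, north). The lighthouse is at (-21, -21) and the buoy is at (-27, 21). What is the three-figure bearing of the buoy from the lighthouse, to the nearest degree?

352°

Δeast = -27 − -21 = -6.00; Δnorth = 21 − -21 = 42.00.
Bearing = atan2(Δeast, Δnorth) mod 360° = 351.87° ≈ 352°.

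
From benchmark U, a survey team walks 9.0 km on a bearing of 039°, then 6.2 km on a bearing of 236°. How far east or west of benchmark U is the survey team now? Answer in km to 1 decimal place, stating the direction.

Leg 1 (039°, 9.0 km): east 9.0 sin 39° = 5.66, north 9.0 cos 39° = 6.99
Leg 2 (236°, 6.2 km): east 6.2 sin 236° = -5.14, north 6.2 cos 236° = -3.47
Net east component: 0.52 km.

0.5 km east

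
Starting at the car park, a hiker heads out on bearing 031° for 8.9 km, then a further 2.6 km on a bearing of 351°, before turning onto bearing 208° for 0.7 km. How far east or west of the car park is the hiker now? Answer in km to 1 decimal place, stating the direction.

Leg 1 (031°, 8.9 km): east 8.9 sin 31° = 4.58, north 8.9 cos 31° = 7.63
Leg 2 (351°, 2.6 km): east 2.6 sin 351° = -0.41, north 2.6 cos 351° = 2.57
Leg 3 (208°, 0.7 km): east 0.7 sin 208° = -0.33, north 0.7 cos 208° = -0.62
Net east component: 3.85 km.

3.8 km east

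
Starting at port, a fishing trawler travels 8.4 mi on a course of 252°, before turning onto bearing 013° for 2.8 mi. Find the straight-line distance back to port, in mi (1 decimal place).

7.4 mi

Leg 1 (252°, 8.4 mi): east 8.4 sin 252° = -7.99, north 8.4 cos 252° = -2.60
Leg 2 (013°, 2.8 mi): east 2.8 sin 13° = 0.63, north 2.8 cos 13° = 2.73
Net: -7.36 east, 0.13 north. Distance = √((-7.36)² + (0.13)²) = 7.360 mi.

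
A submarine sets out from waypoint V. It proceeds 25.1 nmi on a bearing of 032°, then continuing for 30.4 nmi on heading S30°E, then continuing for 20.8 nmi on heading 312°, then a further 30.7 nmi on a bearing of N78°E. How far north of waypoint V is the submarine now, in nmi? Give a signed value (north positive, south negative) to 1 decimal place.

15.3 nmi

Leg 1 (032°, 25.1 nmi): east 25.1 sin 32° = 13.30, north 25.1 cos 32° = 21.29
Leg 2 (S30°E, 30.4 nmi): east 30.4 sin 150° = 15.20, north 30.4 cos 150° = -26.33
Leg 3 (312°, 20.8 nmi): east 20.8 sin 312° = -15.46, north 20.8 cos 312° = 13.92
Leg 4 (N78°E, 30.7 nmi): east 30.7 sin 78° = 30.03, north 30.7 cos 78° = 6.38
Net north component: 15.26 nmi.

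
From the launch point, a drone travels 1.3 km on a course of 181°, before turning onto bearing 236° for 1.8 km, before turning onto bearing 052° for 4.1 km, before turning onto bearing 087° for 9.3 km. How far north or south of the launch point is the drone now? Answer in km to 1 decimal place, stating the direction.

0.7 km north

Leg 1 (181°, 1.3 km): east 1.3 sin 181° = -0.02, north 1.3 cos 181° = -1.30
Leg 2 (236°, 1.8 km): east 1.8 sin 236° = -1.49, north 1.8 cos 236° = -1.01
Leg 3 (052°, 4.1 km): east 4.1 sin 52° = 3.23, north 4.1 cos 52° = 2.52
Leg 4 (087°, 9.3 km): east 9.3 sin 87° = 9.29, north 9.3 cos 87° = 0.49
Net north component: 0.70 km.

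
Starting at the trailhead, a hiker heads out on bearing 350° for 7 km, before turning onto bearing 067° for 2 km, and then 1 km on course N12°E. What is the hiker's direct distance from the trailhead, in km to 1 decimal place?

Leg 1 (350°, 7 km): east 7 sin 350° = -1.22, north 7 cos 350° = 6.89
Leg 2 (067°, 2 km): east 2 sin 67° = 1.84, north 2 cos 67° = 0.78
Leg 3 (N12°E, 1 km): east 1 sin 12° = 0.21, north 1 cos 12° = 0.98
Net: 0.83 east, 8.65 north. Distance = √((0.83)² + (8.65)²) = 8.693 km.

8.7 km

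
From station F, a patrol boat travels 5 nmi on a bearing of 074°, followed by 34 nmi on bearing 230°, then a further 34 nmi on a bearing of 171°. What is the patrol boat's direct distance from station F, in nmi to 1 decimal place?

Leg 1 (074°, 5 nmi): east 5 sin 74° = 4.81, north 5 cos 74° = 1.38
Leg 2 (230°, 34 nmi): east 34 sin 230° = -26.05, north 34 cos 230° = -21.85
Leg 3 (171°, 34 nmi): east 34 sin 171° = 5.32, north 34 cos 171° = -33.58
Net: -15.92 east, -54.06 north. Distance = √((-15.92)² + (-54.06)²) = 56.354 nmi.

56.4 nmi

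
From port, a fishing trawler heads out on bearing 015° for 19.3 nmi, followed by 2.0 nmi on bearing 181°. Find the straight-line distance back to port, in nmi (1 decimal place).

17.4 nmi

Leg 1 (015°, 19.3 nmi): east 19.3 sin 15° = 5.00, north 19.3 cos 15° = 18.64
Leg 2 (181°, 2.0 nmi): east 2.0 sin 181° = -0.03, north 2.0 cos 181° = -2.00
Net: 4.96 east, 16.64 north. Distance = √((4.96)² + (16.64)²) = 17.366 nmi.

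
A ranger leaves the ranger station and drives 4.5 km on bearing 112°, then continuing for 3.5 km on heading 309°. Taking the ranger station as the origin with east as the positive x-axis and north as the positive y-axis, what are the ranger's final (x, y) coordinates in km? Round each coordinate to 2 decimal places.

Leg 1 (112°, 4.5 km): east 4.5 sin 112° = 4.17, north 4.5 cos 112° = -1.69
Leg 2 (309°, 3.5 km): east 3.5 sin 309° = -2.72, north 3.5 cos 309° = 2.20
Summing: 1.45 km east, 0.52 km north → (1.45, 0.52).

(1.45, 0.52)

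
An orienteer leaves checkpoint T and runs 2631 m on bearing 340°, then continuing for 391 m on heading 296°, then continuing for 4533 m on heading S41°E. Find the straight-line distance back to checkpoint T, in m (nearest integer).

Leg 1 (340°, 2631 m): east 2631 sin 340° = -899.85, north 2631 cos 340° = 2472.33
Leg 2 (296°, 391 m): east 391 sin 296° = -351.43, north 391 cos 296° = 171.40
Leg 3 (S41°E, 4533 m): east 4533 sin 139° = 2973.92, north 4533 cos 139° = -3421.10
Net: 1722.63 east, -777.36 north. Distance = √((1722.63)² + (-777.36)²) = 1889.909 m.

1890 m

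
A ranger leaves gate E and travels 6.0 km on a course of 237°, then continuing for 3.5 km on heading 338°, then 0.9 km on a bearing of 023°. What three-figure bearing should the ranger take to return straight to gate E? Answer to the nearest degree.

Leg 1 (237°, 6.0 km): east 6.0 sin 237° = -5.03, north 6.0 cos 237° = -3.27
Leg 2 (338°, 3.5 km): east 3.5 sin 338° = -1.31, north 3.5 cos 338° = 3.25
Leg 3 (023°, 0.9 km): east 0.9 sin 23° = 0.35, north 0.9 cos 23° = 0.83
Net displacement: -5.99 east, 0.81 north. Direction back to start is (5.99, -0.81): bearing = atan2(5.99, -0.81) mod 360° = 97.66° ≈ 098°.

098°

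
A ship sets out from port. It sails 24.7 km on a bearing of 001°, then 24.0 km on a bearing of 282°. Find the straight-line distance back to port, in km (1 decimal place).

Leg 1 (001°, 24.7 km): east 24.7 sin 1° = 0.43, north 24.7 cos 1° = 24.70
Leg 2 (282°, 24.0 km): east 24.0 sin 282° = -23.48, north 24.0 cos 282° = 4.99
Net: -23.04 east, 29.69 north. Distance = √((-23.04)² + (29.69)²) = 37.581 km.

37.6 km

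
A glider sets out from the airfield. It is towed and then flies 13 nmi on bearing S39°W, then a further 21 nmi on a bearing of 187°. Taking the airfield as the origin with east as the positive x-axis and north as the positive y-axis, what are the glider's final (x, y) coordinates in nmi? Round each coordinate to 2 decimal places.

Leg 1 (S39°W, 13 nmi): east 13 sin 219° = -8.18, north 13 cos 219° = -10.10
Leg 2 (187°, 21 nmi): east 21 sin 187° = -2.56, north 21 cos 187° = -20.84
Summing: -10.74 nmi east, -30.95 nmi north → (-10.74, -30.95).

(-10.74, -30.95)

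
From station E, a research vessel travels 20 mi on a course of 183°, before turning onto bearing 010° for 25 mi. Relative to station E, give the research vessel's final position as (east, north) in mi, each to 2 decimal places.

(3.29, 4.65)

Leg 1 (183°, 20 mi): east 20 sin 183° = -1.05, north 20 cos 183° = -19.97
Leg 2 (010°, 25 mi): east 25 sin 10° = 4.34, north 25 cos 10° = 24.62
Summing: 3.29 mi east, 4.65 mi north → (3.29, 4.65).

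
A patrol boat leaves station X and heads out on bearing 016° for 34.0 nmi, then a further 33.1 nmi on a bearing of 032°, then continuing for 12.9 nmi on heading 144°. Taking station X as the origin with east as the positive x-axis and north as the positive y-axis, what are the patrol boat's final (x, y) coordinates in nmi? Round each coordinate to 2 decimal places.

Leg 1 (016°, 34.0 nmi): east 34.0 sin 16° = 9.37, north 34.0 cos 16° = 32.68
Leg 2 (032°, 33.1 nmi): east 33.1 sin 32° = 17.54, north 33.1 cos 32° = 28.07
Leg 3 (144°, 12.9 nmi): east 12.9 sin 144° = 7.58, north 12.9 cos 144° = -10.44
Summing: 34.49 nmi east, 50.32 nmi north → (34.49, 50.32).

(34.49, 50.32)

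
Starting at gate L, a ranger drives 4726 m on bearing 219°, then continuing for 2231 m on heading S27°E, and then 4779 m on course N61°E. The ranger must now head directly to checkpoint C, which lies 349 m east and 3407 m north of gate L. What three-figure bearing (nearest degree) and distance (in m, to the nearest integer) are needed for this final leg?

345°, 7005 m

Leg 1 (219°, 4726 m): east 4726 sin 219° = -2974.17, north 4726 cos 219° = -3672.79
Leg 2 (S27°E, 2231 m): east 2231 sin 153° = 1012.85, north 2231 cos 153° = -1987.84
Leg 3 (N61°E, 4779 m): east 4779 sin 61° = 4179.81, north 4779 cos 61° = 2316.91
Current position: (2218.49, -3343.72). Target: (349, 3407). Remaining: Δeast = -1869.49, Δnorth = 6750.72.
Bearing = atan2(-1869.49, 6750.72) mod 360° = 344.52°; distance = √((-1869.49)² + (6750.72)²) = 7004.802 m.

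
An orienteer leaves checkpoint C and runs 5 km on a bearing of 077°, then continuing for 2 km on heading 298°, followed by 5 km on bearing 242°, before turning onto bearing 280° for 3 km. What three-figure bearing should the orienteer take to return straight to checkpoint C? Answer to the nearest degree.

Leg 1 (077°, 5 km): east 5 sin 77° = 4.87, north 5 cos 77° = 1.12
Leg 2 (298°, 2 km): east 2 sin 298° = -1.77, north 2 cos 298° = 0.94
Leg 3 (242°, 5 km): east 5 sin 242° = -4.41, north 5 cos 242° = -2.35
Leg 4 (280°, 3 km): east 3 sin 280° = -2.95, north 3 cos 280° = 0.52
Net displacement: -4.26 east, 0.24 north. Direction back to start is (4.26, -0.24): bearing = atan2(4.26, -0.24) mod 360° = 93.19° ≈ 093°.

093°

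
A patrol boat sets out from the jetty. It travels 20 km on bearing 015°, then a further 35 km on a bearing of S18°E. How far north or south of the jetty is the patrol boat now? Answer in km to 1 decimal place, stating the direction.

Leg 1 (015°, 20 km): east 20 sin 15° = 5.18, north 20 cos 15° = 19.32
Leg 2 (S18°E, 35 km): east 35 sin 162° = 10.82, north 35 cos 162° = -33.29
Net north component: -13.97 km.

14.0 km south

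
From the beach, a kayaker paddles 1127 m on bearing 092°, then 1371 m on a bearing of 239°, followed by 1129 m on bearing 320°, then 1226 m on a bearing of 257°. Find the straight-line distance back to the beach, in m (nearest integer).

1975 m

Leg 1 (092°, 1127 m): east 1127 sin 92° = 1126.31, north 1127 cos 92° = -39.33
Leg 2 (239°, 1371 m): east 1371 sin 239° = -1175.18, north 1371 cos 239° = -706.12
Leg 3 (320°, 1129 m): east 1129 sin 320° = -725.71, north 1129 cos 320° = 864.86
Leg 4 (257°, 1226 m): east 1226 sin 257° = -1194.58, north 1226 cos 257° = -275.79
Net: -1969.15 east, -156.37 north. Distance = √((-1969.15)² + (-156.37)²) = 1975.347 m.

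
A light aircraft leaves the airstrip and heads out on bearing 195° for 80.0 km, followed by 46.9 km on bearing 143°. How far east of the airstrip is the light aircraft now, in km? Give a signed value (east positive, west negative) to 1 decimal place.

Leg 1 (195°, 80.0 km): east 80.0 sin 195° = -20.71, north 80.0 cos 195° = -77.27
Leg 2 (143°, 46.9 km): east 46.9 sin 143° = 28.23, north 46.9 cos 143° = -37.46
Net east component: 7.52 km.

7.5 km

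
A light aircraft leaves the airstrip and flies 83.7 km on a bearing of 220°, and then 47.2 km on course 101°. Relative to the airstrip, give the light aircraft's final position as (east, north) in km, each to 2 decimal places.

Leg 1 (220°, 83.7 km): east 83.7 sin 220° = -53.80, north 83.7 cos 220° = -64.12
Leg 2 (101°, 47.2 km): east 47.2 sin 101° = 46.33, north 47.2 cos 101° = -9.01
Summing: -7.47 km east, -73.12 km north → (-7.47, -73.12).

(-7.47, -73.12)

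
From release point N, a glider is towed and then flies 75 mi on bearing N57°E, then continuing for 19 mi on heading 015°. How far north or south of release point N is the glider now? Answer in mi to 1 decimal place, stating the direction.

Leg 1 (N57°E, 75 mi): east 75 sin 57° = 62.90, north 75 cos 57° = 40.85
Leg 2 (015°, 19 mi): east 19 sin 15° = 4.92, north 19 cos 15° = 18.35
Net north component: 59.20 mi.

59.2 mi north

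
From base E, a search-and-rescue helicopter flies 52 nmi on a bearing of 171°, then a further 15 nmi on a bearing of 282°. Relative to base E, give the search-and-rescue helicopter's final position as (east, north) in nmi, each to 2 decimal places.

Leg 1 (171°, 52 nmi): east 52 sin 171° = 8.13, north 52 cos 171° = -51.36
Leg 2 (282°, 15 nmi): east 15 sin 282° = -14.67, north 15 cos 282° = 3.12
Summing: -6.54 nmi east, -48.24 nmi north → (-6.54, -48.24).

(-6.54, -48.24)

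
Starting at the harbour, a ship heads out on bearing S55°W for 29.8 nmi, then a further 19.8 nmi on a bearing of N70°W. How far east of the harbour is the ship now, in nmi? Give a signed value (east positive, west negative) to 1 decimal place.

Leg 1 (S55°W, 29.8 nmi): east 29.8 sin 235° = -24.41, north 29.8 cos 235° = -17.09
Leg 2 (N70°W, 19.8 nmi): east 19.8 sin 290° = -18.61, north 19.8 cos 290° = 6.77
Net east component: -43.02 nmi.

-43.0 nmi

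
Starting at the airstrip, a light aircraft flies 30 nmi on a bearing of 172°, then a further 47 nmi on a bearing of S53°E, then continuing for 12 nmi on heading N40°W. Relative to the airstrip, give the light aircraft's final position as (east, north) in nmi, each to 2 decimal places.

(34.00, -48.80)

Leg 1 (172°, 30 nmi): east 30 sin 172° = 4.18, north 30 cos 172° = -29.71
Leg 2 (S53°E, 47 nmi): east 47 sin 127° = 37.54, north 47 cos 127° = -28.29
Leg 3 (N40°W, 12 nmi): east 12 sin 320° = -7.71, north 12 cos 320° = 9.19
Summing: 34.00 nmi east, -48.80 nmi north → (34.00, -48.80).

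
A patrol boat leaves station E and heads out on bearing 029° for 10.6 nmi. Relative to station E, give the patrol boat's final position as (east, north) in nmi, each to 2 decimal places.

Leg 1 (029°, 10.6 nmi): east 10.6 sin 29° = 5.14, north 10.6 cos 29° = 9.27
Summing: 5.14 nmi east, 9.27 nmi north → (5.14, 9.27).

(5.14, 9.27)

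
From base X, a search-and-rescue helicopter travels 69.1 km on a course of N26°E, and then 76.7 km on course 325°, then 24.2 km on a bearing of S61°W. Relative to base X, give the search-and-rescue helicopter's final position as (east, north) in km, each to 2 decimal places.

(-34.87, 113.20)

Leg 1 (N26°E, 69.1 km): east 69.1 sin 26° = 30.29, north 69.1 cos 26° = 62.11
Leg 2 (325°, 76.7 km): east 76.7 sin 325° = -43.99, north 76.7 cos 325° = 62.83
Leg 3 (S61°W, 24.2 km): east 24.2 sin 241° = -21.17, north 24.2 cos 241° = -11.73
Summing: -34.87 km east, 113.20 km north → (-34.87, 113.20).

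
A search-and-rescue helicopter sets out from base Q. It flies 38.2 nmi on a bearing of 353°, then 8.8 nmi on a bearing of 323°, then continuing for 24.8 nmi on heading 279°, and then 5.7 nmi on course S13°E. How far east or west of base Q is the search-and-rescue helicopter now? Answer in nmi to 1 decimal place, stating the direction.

33.2 nmi west

Leg 1 (353°, 38.2 nmi): east 38.2 sin 353° = -4.66, north 38.2 cos 353° = 37.92
Leg 2 (323°, 8.8 nmi): east 8.8 sin 323° = -5.30, north 8.8 cos 323° = 7.03
Leg 3 (279°, 24.8 nmi): east 24.8 sin 279° = -24.49, north 24.8 cos 279° = 3.88
Leg 4 (S13°E, 5.7 nmi): east 5.7 sin 167° = 1.28, north 5.7 cos 167° = -5.55
Net east component: -33.16 nmi.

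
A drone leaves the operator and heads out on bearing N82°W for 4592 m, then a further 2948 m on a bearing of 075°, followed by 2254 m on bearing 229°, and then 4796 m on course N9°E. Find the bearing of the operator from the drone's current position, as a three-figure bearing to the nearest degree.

Leg 1 (N82°W, 4592 m): east 4592 sin 278° = -4547.31, north 4592 cos 278° = 639.08
Leg 2 (075°, 2948 m): east 2948 sin 75° = 2847.55, north 2948 cos 75° = 763.00
Leg 3 (229°, 2254 m): east 2254 sin 229° = -1701.12, north 2254 cos 229° = -1478.76
Leg 4 (N9°E, 4796 m): east 4796 sin 9° = 750.26, north 4796 cos 9° = 4736.95
Net displacement: -2650.62 east, 4660.28 north. Direction back to start is (2650.62, -4660.28): bearing = atan2(2650.62, -4660.28) mod 360° = 150.37° ≈ 150°.

150°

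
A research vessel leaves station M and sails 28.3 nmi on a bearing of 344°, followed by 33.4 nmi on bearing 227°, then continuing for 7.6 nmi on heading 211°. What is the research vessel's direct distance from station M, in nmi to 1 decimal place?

36.2 nmi

Leg 1 (344°, 28.3 nmi): east 28.3 sin 344° = -7.80, north 28.3 cos 344° = 27.20
Leg 2 (227°, 33.4 nmi): east 33.4 sin 227° = -24.43, north 33.4 cos 227° = -22.78
Leg 3 (211°, 7.6 nmi): east 7.6 sin 211° = -3.91, north 7.6 cos 211° = -6.51
Net: -36.14 east, -2.09 north. Distance = √((-36.14)² + (-2.09)²) = 36.202 nmi.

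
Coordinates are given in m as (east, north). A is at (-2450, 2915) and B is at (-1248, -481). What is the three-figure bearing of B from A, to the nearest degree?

161°

Δeast = -1248 − -2450 = 1202.00; Δnorth = -481 − 2915 = -3396.00.
Bearing = atan2(Δeast, Δnorth) mod 360° = 160.51° ≈ 161°.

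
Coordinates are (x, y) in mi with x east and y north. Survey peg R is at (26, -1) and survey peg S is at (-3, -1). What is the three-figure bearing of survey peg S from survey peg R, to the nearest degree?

Δeast = -3 − 26 = -29.00; Δnorth = -1 − -1 = 0.00.
Bearing = atan2(Δeast, Δnorth) mod 360° = 270.00° ≈ 270°.

270°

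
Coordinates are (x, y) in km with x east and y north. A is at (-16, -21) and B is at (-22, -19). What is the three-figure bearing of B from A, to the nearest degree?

288°

Δeast = -22 − -16 = -6.00; Δnorth = -19 − -21 = 2.00.
Bearing = atan2(Δeast, Δnorth) mod 360° = 288.43° ≈ 288°.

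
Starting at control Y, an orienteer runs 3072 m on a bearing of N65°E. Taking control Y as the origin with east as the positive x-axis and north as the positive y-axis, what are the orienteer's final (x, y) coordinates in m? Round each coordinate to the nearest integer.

Leg 1 (N65°E, 3072 m): east 3072 sin 65° = 2784.18, north 3072 cos 65° = 1298.28
Summing: 2784.18 m east, 1298.28 m north → (2784, 1298).

(2784, 1298)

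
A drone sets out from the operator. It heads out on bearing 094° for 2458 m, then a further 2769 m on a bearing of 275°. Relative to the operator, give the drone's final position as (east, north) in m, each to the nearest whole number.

(-306, 70)

Leg 1 (094°, 2458 m): east 2458 sin 94° = 2452.01, north 2458 cos 94° = -171.46
Leg 2 (275°, 2769 m): east 2769 sin 275° = -2758.46, north 2769 cos 275° = 241.33
Summing: -306.45 m east, 69.87 m north → (-306, 70).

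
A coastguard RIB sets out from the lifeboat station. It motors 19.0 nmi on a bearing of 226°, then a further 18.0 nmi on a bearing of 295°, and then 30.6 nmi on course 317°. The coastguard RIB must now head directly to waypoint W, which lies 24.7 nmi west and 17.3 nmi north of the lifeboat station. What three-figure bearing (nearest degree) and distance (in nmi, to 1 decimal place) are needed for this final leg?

Leg 1 (226°, 19.0 nmi): east 19.0 sin 226° = -13.67, north 19.0 cos 226° = -13.20
Leg 2 (295°, 18.0 nmi): east 18.0 sin 295° = -16.31, north 18.0 cos 295° = 7.61
Leg 3 (317°, 30.6 nmi): east 30.6 sin 317° = -20.87, north 30.6 cos 317° = 22.38
Current position: (-50.85, 16.79). Target: (-24.7, 17.3). Remaining: Δeast = 26.15, Δnorth = 0.51.
Bearing = atan2(26.15, 0.51) mod 360° = 88.88°; distance = √((26.15)² + (0.51)²) = 26.155 nmi.

089°, 26.2 nmi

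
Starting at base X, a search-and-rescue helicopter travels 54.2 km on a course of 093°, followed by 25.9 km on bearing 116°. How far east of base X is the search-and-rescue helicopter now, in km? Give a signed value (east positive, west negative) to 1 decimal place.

77.4 km

Leg 1 (093°, 54.2 km): east 54.2 sin 93° = 54.13, north 54.2 cos 93° = -2.84
Leg 2 (116°, 25.9 km): east 25.9 sin 116° = 23.28, north 25.9 cos 116° = -11.35
Net east component: 77.40 km.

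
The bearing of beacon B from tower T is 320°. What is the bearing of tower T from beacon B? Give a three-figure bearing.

140°

Back-bearing = 320° − 180° = 140°.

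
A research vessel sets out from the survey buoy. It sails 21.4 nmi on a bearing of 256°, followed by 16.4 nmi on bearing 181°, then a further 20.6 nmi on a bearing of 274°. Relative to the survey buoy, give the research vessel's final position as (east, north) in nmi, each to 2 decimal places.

(-41.60, -20.14)

Leg 1 (256°, 21.4 nmi): east 21.4 sin 256° = -20.76, north 21.4 cos 256° = -5.18
Leg 2 (181°, 16.4 nmi): east 16.4 sin 181° = -0.29, north 16.4 cos 181° = -16.40
Leg 3 (274°, 20.6 nmi): east 20.6 sin 274° = -20.55, north 20.6 cos 274° = 1.44
Summing: -41.60 nmi east, -20.14 nmi north → (-41.60, -20.14).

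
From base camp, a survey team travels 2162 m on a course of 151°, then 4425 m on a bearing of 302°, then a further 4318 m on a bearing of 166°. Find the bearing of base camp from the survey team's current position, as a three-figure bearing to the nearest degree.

Leg 1 (151°, 2162 m): east 2162 sin 151° = 1048.16, north 2162 cos 151° = -1890.93
Leg 2 (302°, 4425 m): east 4425 sin 302° = -3752.61, north 4425 cos 302° = 2344.89
Leg 3 (166°, 4318 m): east 4318 sin 166° = 1044.62, north 4318 cos 166° = -4189.74
Net displacement: -1659.84 east, -3735.77 north. Direction back to start is (1659.84, 3735.77): bearing = atan2(1659.84, 3735.77) mod 360° = 23.96° ≈ 024°.

024°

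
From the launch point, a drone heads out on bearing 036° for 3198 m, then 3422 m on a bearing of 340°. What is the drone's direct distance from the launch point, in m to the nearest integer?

5846 m

Leg 1 (036°, 3198 m): east 3198 sin 36° = 1879.74, north 3198 cos 36° = 2587.24
Leg 2 (340°, 3422 m): east 3422 sin 340° = -1170.39, north 3422 cos 340° = 3215.63
Net: 709.34 east, 5802.86 north. Distance = √((709.34)² + (5802.86)²) = 5846.059 m.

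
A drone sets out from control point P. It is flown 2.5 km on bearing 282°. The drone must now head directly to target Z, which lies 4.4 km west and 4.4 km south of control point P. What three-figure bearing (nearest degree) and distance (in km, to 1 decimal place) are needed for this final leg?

202°, 5.3 km

Leg 1 (282°, 2.5 km): east 2.5 sin 282° = -2.45, north 2.5 cos 282° = 0.52
Current position: (-2.45, 0.52). Target: (-4.4, -4.4). Remaining: Δeast = -1.95, Δnorth = -4.92.
Bearing = atan2(-1.95, -4.92) mod 360° = 201.67°; distance = √((-1.95)² + (-4.92)²) = 5.294 km.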